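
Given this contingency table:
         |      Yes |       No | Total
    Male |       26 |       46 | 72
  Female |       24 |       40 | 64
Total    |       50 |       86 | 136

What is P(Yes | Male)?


P(Yes | Male) = 26/(26+46) = 26/72 = 13/36

P(Yes|Male) = 13/36 ≈ 36.11%


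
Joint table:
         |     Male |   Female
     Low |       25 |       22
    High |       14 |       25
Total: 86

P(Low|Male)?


P(Low|Male) = 25/(25+14) = 25/39

P = 25/39 ≈ 64.10%


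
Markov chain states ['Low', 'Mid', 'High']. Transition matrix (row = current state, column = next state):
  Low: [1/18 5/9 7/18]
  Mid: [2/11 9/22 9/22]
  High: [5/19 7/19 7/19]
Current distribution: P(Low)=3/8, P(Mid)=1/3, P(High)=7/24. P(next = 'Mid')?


P(next=Mid) = Σᵢ P(now=i)×P(i→Mid)
= 3/8×5/9 + 1/3×9/22 + 7/24×7/19
= 5/24 + 3/22 + 49/456 = 189/418

P = 189/418 ≈ 0.4522


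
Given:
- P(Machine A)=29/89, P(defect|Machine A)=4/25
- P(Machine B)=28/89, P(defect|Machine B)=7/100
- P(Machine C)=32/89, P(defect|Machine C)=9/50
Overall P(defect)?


P(B) = Σ P(B|Aᵢ)×P(Aᵢ)
  4/25×29/89 = 116/2225
  7/100×28/89 = 49/2225
  9/50×32/89 = 144/2225
Sum = 309/2225

P(defect) = 309/2225 ≈ 13.89%


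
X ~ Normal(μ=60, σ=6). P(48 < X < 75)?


z₁=(48-60)/6=-2.0, z₂=(75-60)/6=2.5
P = Φ(2.5) - Φ(-2.0) = 0.993790 - 0.022750 = 0.971040 ≈ 0.9710

P(48 < X < 75) ≈ 0.9710


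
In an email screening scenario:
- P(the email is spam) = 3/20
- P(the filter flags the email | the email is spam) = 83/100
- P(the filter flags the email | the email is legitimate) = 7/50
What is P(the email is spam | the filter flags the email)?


Using Bayes' theorem:
P(A|B) = P(B|A)·P(A) / P(B)

P(the filter flags the email) = 83/100 × 3/20 + 7/50 × 17/20
= 249/2000 + 119/1000 = 487/2000

P(the email is spam|the filter flags the email) = (249/2000) / (487/2000) = 249/487

P(the email is spam|the filter flags the email) = 249/487 ≈ 51.13%


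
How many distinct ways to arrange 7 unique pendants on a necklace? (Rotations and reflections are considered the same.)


Free circular arrangements: rotations and reflections both identified.
(n-1)!/2 = 6!/2 = 720/2 = 360

360


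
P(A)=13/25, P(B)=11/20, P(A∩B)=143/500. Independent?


P(A)×P(B) = 143/500
P(A∩B) = 143/500
Equal ✓ → Independent

Yes, independent


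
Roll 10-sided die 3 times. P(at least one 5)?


P(no 5)^3 = (9/10)^3 = 729/1000
P(≥1) = 1 - 729/1000 = 271/1000

P = 271/1000 ≈ 27.10%


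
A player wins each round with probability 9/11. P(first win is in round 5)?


Geometric: P(X=5) = (1-p)^(k-1)×p = (2/11)^4×9/11 = 144/161051

P(X=5) = 144/161051 ≈ 0.09%


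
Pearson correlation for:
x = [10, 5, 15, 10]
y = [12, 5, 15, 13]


n=4, Σx=40, Σy=45, Σxy=500, Σx²=450, Σy²=563
r = (4×500 - 40×45)/√((4×450 - 40²)(4×563 - 45²))
= 200/√(200×227) = 200/√45400 ≈ 200/213.0728 ≈ 0.9386

r ≈ 0.9386


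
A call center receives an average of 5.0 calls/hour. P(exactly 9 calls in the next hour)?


Poisson(λ=5.0): P(X=9) = e^(-λ)×λ^k/k!
= e^(-5.0) × 5.0^9 / 9!
≈ 0.006737946999 × 1953125 / 362880 ≈ 0.036266

P(X=9) ≈ 0.036266 ≈ 3.63%


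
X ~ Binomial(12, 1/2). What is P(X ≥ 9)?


P(X ≥ 9) = Σ P(X=i) for i=9..12
P(X=9) = 55/1024
P(X=10) = 33/2048
P(X=11) = 3/1024
P(X=12) = 1/4096
Sum = 299/4096

P(X ≥ 9) = 299/4096 ≈ 7.30%


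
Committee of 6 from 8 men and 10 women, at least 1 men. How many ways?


Count by #men:
  1M,5W: C(8,1)×C(10,5)=2016
  2M,4W: C(8,2)×C(10,4)=5880
  3M,3W: C(8,3)×C(10,3)=6720
  4M,2W: C(8,4)×C(10,2)=3150
  5M,1W: C(8,5)×C(10,1)=560
  6M,0W: C(8,6)×C(10,0)=28
Total = 18354

18354


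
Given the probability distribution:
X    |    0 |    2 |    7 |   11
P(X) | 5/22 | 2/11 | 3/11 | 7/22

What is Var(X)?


E[X] = 127/22
E[X²] = 1157/22
Var(X) = E[X²] - (E[X])² = 1157/22 - 16129/484 = 9325/484

Var(X) = 9325/484 ≈ 19.2665


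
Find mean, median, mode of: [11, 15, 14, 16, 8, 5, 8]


Sorted: [5, 8, 8, 11, 14, 15, 16]
Mean = 77/7 = 11
Median = 11
Freq: {11: 1, 15: 1, 14: 1, 16: 1, 8: 2, 5: 1}
Mode: [8]

Mean=11, Median=11, Mode=8


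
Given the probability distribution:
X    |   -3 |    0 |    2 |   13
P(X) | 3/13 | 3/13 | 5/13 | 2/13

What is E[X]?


E[X] = Σ x·P(X=x)
= (-3)×(3/13) + (0)×(3/13) + (2)×(5/13) + (13)×(2/13)
= 27/13

E[X] = 27/13


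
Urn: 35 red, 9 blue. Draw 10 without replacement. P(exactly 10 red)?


Hypergeometric: C(35,10)×C(9,0)/C(44,10)
= 183579396×1/2481256778 = 91698/1239389

P(X=10) = 91698/1239389 ≈ 7.40%


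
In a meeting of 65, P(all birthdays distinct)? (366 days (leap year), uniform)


P(all different) = Π(366-i)/366 for i=0..64
= (366/366)×(365/366)×...×(302/366)
= 0.002358

P ≈ 0.0024 ≈ 0.24%


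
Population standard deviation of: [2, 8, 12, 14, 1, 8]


Mean = 45/6 = 15/2
  (2-15/2)²=121/4
  (8-15/2)²=1/4
  (12-15/2)²=81/4
  (14-15/2)²=169/4
  (1-15/2)²=169/4
  (8-15/2)²=1/4
Σ(x-μ)² = 271/2
σ² = (271/2)/6 = 271/12

σ = √(271/12) ≈ 4.7522


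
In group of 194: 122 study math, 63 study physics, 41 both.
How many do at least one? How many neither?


|A∪B| = 122+63-41 = 144
Neither = 194-144 = 50

At least one: 144; Neither: 50


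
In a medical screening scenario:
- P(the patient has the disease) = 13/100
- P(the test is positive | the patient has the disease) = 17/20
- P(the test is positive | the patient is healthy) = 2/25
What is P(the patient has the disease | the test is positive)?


Using Bayes' theorem:
P(A|B) = P(B|A)·P(A) / P(B)

P(the test is positive) = 17/20 × 13/100 + 2/25 × 87/100
= 221/2000 + 87/1250 = 1801/10000

P(the patient has the disease|the test is positive) = (221/2000) / (1801/10000) = 1105/1801

P(the patient has the disease|the test is positive) = 1105/1801 ≈ 61.35%


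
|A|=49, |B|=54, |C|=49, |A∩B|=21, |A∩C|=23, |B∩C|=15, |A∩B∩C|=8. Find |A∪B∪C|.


|A∪B∪C| = 49+54+49-21-23-15+8 = 101

|A∪B∪C| = 101


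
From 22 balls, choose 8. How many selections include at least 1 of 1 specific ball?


Complement: C(22,8) - C(21,8) = 319770 - 203490 = 116280

116280


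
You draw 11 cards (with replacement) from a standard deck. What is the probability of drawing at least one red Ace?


P(not a red Ace) = 50/52 = 25/26
P(none in 11 draws) = (25/26)^11 = 2384185791015625/3670344486987776
P(≥1 red Ace) = 1 - 2384185791015625/3670344486987776 = 1286158695972151/3670344486987776

P = 1286158695972151/3670344486987776 ≈ 35.04%


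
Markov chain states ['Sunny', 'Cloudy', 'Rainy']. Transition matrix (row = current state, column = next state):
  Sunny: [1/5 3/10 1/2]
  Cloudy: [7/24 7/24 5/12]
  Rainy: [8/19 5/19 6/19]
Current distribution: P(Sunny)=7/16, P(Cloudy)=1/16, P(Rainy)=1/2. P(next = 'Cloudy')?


P(next=Cloudy) = Σᵢ P(now=i)×P(i→Cloudy)
= 7/16×3/10 + 1/16×7/24 + 1/2×5/19
= 21/160 + 7/384 + 5/38 = 10253/36480

P = 10253/36480 ≈ 0.2811


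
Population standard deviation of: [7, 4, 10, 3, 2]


Mean = 26/5
  (7-26/5)²=81/25
  (4-26/5)²=36/25
  (10-26/5)²=576/25
  (3-26/5)²=121/25
  (2-26/5)²=256/25
Σ(x-μ)² = 214/5
σ² = (214/5)/5 = 214/25

σ = √(214/25) ≈ 2.9257


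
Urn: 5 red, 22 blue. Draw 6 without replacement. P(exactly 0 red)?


Hypergeometric: C(5,0)×C(22,6)/C(27,6)
= 1×74613/296010 = 2261/8970

P(X=0) = 2261/8970 ≈ 25.21%


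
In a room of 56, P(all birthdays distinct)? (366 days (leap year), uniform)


P(all different) = Π(366-i)/366 for i=0..55
= (366/366)×(365/366)×...×(311/366)
= 0.011818

P ≈ 0.0118 ≈ 1.18%


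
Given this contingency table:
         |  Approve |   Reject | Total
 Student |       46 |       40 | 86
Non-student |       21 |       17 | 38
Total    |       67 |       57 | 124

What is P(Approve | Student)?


P(Approve | Student) = 46/(46+40) = 46/86 = 23/43

P(Approve|Student) = 23/43 ≈ 53.49%


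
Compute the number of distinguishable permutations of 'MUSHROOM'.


Letters: 8, freq: {'M': 2, 'U': 1, 'S': 1, 'H': 1, 'R': 1, 'O': 2}
8!/(2!×1!×1!×1!×1!×2!) = 40320/4 = 10080

10080


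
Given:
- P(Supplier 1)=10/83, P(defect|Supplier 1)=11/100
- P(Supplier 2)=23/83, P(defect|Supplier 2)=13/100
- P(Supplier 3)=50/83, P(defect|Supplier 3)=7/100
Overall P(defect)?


P(B) = Σ P(B|Aᵢ)×P(Aᵢ)
  11/100×10/83 = 11/830
  13/100×23/83 = 299/8300
  7/100×50/83 = 7/166
Sum = 759/8300

P(defect) = 759/8300 ≈ 9.14%


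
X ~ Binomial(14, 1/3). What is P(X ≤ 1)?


P(X ≤ 1) = Σ P(X=i) for i=0..1
P(X=0) = 16384/4782969
P(X=1) = 114688/4782969
Sum = 131072/4782969

P(X ≤ 1) = 131072/4782969 ≈ 2.74%


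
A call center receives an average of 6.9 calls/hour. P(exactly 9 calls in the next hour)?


Poisson(λ=6.9): P(X=9) = e^(-λ)×λ^k/k!
= e^(-6.9) × 6.9^9 / 9!
≈ 0.001007785429 × 35452087.8356 / 362880 ≈ 0.098457

P(X=9) ≈ 0.098457 ≈ 9.85%


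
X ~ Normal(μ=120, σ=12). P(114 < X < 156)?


z₁=(114-120)/12=-0.5, z₂=(156-120)/12=3.0
P = Φ(3.0) - Φ(-0.5) = 0.998650 - 0.308538 = 0.690112 ≈ 0.6901

P(114 < X < 156) ≈ 0.6901


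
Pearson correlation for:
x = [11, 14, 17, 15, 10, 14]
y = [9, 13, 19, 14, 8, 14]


n=6, Σx=81, Σy=77, Σxy=1090, Σx²=1127, Σy²=1067
r = (6×1090 - 81×77)/√((6×1127 - 81²)(6×1067 - 77²))
= 303/√(201×473) = 303/√95073 ≈ 303/308.3391 ≈ 0.9827

r ≈ 0.9827


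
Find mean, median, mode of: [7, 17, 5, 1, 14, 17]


Sorted: [1, 5, 7, 14, 17, 17]
Mean = 61/6
Median = 21/2
Freq: {7: 1, 17: 2, 5: 1, 1: 1, 14: 1}
Mode: [17]

Mean=61/6, Median=21/2, Mode=17


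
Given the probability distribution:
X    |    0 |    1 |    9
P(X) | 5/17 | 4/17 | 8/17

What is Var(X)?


E[X] = 76/17
E[X²] = 652/17
Var(X) = E[X²] - (E[X])² = 652/17 - 5776/289 = 5308/289

Var(X) = 5308/289 ≈ 18.3668


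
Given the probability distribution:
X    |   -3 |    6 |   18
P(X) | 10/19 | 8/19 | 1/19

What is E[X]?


E[X] = Σ x·P(X=x)
= (-3)×(10/19) + (6)×(8/19) + (18)×(1/19)
= 36/19

E[X] = 36/19


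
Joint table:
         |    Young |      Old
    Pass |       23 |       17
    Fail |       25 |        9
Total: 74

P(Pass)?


P(Pass) = (23+17)/74 = 40/74 = 20/37

P(Pass) = 20/37 ≈ 54.05%


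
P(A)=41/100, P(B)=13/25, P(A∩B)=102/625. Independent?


P(A)×P(B) = 533/2500
P(A∩B) = 102/625
Not equal → NOT independent

No, not independent


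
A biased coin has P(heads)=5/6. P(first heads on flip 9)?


Geometric: P(X=9) = (1-p)^(k-1)×p = (1/6)^8×5/6 = 5/10077696

P(X=9) = 5/10077696 ≈ 0.00%


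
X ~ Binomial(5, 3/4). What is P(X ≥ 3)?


P(X ≥ 3) = Σ P(X=i) for i=3..5
P(X=3) = 135/512
P(X=4) = 405/1024
P(X=5) = 243/1024
Sum = 459/512

P(X ≥ 3) = 459/512 ≈ 89.65%


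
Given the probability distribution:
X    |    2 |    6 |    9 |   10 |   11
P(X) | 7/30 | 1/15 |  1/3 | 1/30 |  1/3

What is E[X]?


E[X] = Σ x·P(X=x)
= (2)×(7/30) + (6)×(1/15) + (9)×(1/3) + (10)×(1/30) + (11)×(1/3)
= 118/15

E[X] = 118/15


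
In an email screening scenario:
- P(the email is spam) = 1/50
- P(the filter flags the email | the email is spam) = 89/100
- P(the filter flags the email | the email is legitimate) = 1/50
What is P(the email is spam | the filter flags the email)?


Using Bayes' theorem:
P(A|B) = P(B|A)·P(A) / P(B)

P(the filter flags the email) = 89/100 × 1/50 + 1/50 × 49/50
= 89/5000 + 49/2500 = 187/5000

P(the email is spam|the filter flags the email) = (89/5000) / (187/5000) = 89/187

P(the email is spam|the filter flags the email) = 89/187 ≈ 47.59%


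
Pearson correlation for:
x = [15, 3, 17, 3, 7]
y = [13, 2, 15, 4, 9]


n=5, Σx=45, Σy=43, Σxy=531, Σx²=581, Σy²=495
r = (5×531 - 45×43)/√((5×581 - 45²)(5×495 - 43²))
= 720/√(880×626) = 720/√550880 ≈ 720/742.2129 ≈ 0.9701

r ≈ 0.9701


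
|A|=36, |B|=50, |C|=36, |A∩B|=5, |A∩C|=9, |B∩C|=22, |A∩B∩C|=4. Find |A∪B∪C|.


|A∪B∪C| = 36+50+36-5-9-22+4 = 90

|A∪B∪C| = 90


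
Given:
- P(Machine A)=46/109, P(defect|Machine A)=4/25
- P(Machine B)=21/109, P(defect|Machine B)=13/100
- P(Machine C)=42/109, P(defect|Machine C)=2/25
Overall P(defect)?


P(B) = Σ P(B|Aᵢ)×P(Aᵢ)
  4/25×46/109 = 184/2725
  13/100×21/109 = 273/10900
  2/25×42/109 = 84/2725
Sum = 269/2180

P(defect) = 269/2180 ≈ 12.34%


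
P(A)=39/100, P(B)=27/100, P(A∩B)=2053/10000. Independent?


P(A)×P(B) = 1053/10000
P(A∩B) = 2053/10000
Not equal → NOT independent

No, not independent


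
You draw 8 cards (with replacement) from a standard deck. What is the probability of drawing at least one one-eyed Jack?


P(not a one-eyed Jack) = 50/52 = 25/26
P(none in 8 draws) = (25/26)^8 = 152587890625/208827064576
P(≥1 one-eyed Jack) = 1 - 152587890625/208827064576 = 56239173951/208827064576

P = 56239173951/208827064576 ≈ 26.93%


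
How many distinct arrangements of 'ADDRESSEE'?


Letters: 9, freq: {'A': 1, 'D': 2, 'R': 1, 'E': 3, 'S': 2}
9!/(1!×2!×1!×3!×2!) = 362880/24 = 15120

15120


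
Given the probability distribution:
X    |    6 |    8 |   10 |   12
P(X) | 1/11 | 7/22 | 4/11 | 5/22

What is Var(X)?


E[X] = 104/11
E[X²] = 1020/11
Var(X) = E[X²] - (E[X])² = 1020/11 - 10816/121 = 404/121

Var(X) = 404/121 ≈ 3.3388


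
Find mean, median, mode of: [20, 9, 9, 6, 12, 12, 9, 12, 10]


Sorted: [6, 9, 9, 9, 10, 12, 12, 12, 20]
Mean = 99/9 = 11
Median = 10
Freq: {20: 1, 9: 3, 6: 1, 12: 3, 10: 1}
Mode: [9, 12]

Mean=11, Median=10, Mode=[9, 12]


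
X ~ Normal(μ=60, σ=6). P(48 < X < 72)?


z₁=(48-60)/6=-2.0, z₂=(72-60)/6=2.0
P = Φ(2.0) - Φ(-2.0) = 0.977250 - 0.022750 = 0.954500 ≈ 0.9545

P(48 < X < 72) ≈ 0.9545


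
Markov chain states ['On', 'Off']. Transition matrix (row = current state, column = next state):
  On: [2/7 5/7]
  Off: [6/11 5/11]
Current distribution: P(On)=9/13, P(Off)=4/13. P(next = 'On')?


P(next=On) = Σᵢ P(now=i)×P(i→On)
= 9/13×2/7 + 4/13×6/11
= 18/91 + 24/143 = 366/1001

P = 366/1001 ≈ 0.3656


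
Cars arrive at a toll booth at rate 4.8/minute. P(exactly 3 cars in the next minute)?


Poisson(λ=4.8): P(X=3) = e^(-λ)×λ^k/k!
= e^(-4.8) × 4.8^3 / 3!
≈ 0.008229747049 × 110.592 / 6 ≈ 0.151691

P(X=3) ≈ 0.151691 ≈ 15.17%


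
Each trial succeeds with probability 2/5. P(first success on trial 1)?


Geometric: P(X=1) = (1-p)^(k-1)×p = (3/5)^0×2/5 = 2/5

P(X=1) = 2/5 ≈ 40.00%


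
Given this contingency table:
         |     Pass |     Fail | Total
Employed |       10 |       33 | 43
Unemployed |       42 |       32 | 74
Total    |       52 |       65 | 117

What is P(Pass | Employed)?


P(Pass | Employed) = 10/(10+33) = 10/43

P(Pass|Employed) = 10/43 ≈ 23.26%


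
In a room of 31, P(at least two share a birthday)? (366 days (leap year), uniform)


P(all different) = Π(366-i)/366 for i=0..30
= 0.270541
P(match) = 1 - 0.270541 = 0.729459

P ≈ 0.7295 ≈ 72.95%


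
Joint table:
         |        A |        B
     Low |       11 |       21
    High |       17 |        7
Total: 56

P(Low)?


P(Low) = (11+21)/56 = 32/56 = 4/7

P(Low) = 4/7 ≈ 57.14%


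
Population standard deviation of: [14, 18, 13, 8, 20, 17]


Mean = 90/6 = 15
  (14-15)²=1
  (18-15)²=9
  (13-15)²=4
  (8-15)²=49
  (20-15)²=25
  (17-15)²=4
Σ(x-μ)² = 92
σ² = 92/6 = 46/3

σ = √(46/3) ≈ 3.9158


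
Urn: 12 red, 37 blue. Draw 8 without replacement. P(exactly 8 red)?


Hypergeometric: C(12,8)×C(37,0)/C(49,8)
= 495×1/450978066 = 5/4555334

P(X=8) = 5/4555334 ≈ 0.00%


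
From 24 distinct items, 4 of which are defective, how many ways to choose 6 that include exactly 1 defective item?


Choose 1 of the 4 defective items and 5 of the other 20 items:
C(4,1)×C(20,5) = 4×15504 = 62016

62016


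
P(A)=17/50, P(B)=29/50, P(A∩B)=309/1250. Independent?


P(A)×P(B) = 493/2500
P(A∩B) = 309/1250
Not equal → NOT independent

No, not independent


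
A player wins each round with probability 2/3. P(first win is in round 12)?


Geometric: P(X=12) = (1-p)^(k-1)×p = (1/3)^11×2/3 = 2/531441

P(X=12) = 2/531441 ≈ 0.00%


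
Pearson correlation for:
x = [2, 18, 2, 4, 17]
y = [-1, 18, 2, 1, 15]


n=5, Σx=43, Σy=35, Σxy=585, Σx²=637, Σy²=555
r = (5×585 - 43×35)/√((5×637 - 43²)(5×555 - 35²))
= 1420/√(1336×1550) = 1420/√2070800 ≈ 1420/1439.0274 ≈ 0.9868

r ≈ 0.9868


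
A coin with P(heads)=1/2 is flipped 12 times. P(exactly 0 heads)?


Binomial: P(X=0) = C(12,0)×p^0×(1-p)^12
= 1 × 1 × 1/4096 = 1/4096

P(X=0) = 1/4096 ≈ 0.02%


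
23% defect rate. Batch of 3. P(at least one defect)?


P(all good) = (77/100)^3 = 456533/1000000
P(≥1 defect) = 543467/1000000

P = 543467/1000000 ≈ 54.35%


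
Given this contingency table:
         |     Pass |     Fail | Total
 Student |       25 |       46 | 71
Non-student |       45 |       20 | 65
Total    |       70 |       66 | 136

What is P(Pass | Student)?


P(Pass | Student) = 25/(25+46) = 25/71

P(Pass|Student) = 25/71 ≈ 35.21%


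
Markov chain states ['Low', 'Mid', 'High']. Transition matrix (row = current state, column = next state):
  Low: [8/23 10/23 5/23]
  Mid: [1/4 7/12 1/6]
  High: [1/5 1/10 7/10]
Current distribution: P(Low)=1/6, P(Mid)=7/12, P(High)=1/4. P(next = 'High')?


P(next=High) = Σᵢ P(now=i)×P(i→High)
= 1/6×5/23 + 7/12×1/6 + 1/4×7/10
= 5/138 + 7/72 + 7/40 = 1277/4140

P = 1277/4140 ≈ 0.3085


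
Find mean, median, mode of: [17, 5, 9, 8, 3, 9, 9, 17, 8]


Sorted: [3, 5, 8, 8, 9, 9, 9, 17, 17]
Mean = 85/9
Median = 9
Freq: {17: 2, 5: 1, 9: 3, 8: 2, 3: 1}
Mode: [9]

Mean=85/9, Median=9, Mode=9


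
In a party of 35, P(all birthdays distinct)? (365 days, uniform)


P(all different) = Π(365-i)/365 for i=0..34
= (365/365)×(364/365)×...×(331/365)
= 0.185617

P ≈ 0.1856 ≈ 18.56%


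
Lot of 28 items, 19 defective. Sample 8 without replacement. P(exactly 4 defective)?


Hypergeometric: C(19,4)×C(9,4)/C(28,8)
= 3876×126/3108105 = 2584/16445

P(X=4) = 2584/16445 ≈ 15.71%


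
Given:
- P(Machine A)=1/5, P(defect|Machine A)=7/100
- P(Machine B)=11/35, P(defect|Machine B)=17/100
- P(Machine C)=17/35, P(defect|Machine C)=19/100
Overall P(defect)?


P(B) = Σ P(B|Aᵢ)×P(Aᵢ)
  7/100×1/5 = 7/500
  17/100×11/35 = 187/3500
  19/100×17/35 = 323/3500
Sum = 559/3500

P(defect) = 559/3500 ≈ 15.97%


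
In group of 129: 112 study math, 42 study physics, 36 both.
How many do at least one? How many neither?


|A∪B| = 112+42-36 = 118
Neither = 129-118 = 11

At least one: 118; Neither: 11


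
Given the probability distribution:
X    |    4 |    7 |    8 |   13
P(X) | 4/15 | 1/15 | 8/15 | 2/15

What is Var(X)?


E[X] = 113/15
E[X²] = 321/5
Var(X) = E[X²] - (E[X])² = 321/5 - 12769/225 = 1676/225

Var(X) = 1676/225 ≈ 7.4489


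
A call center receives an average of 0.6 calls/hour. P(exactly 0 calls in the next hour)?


Poisson(λ=0.6): P(X=0) = e^(-λ)×λ^k/k!
= e^(-0.6) × 0.6^0 / 0!
≈ 0.5488116361 × 1 / 1 ≈ 0.548812

P(X=0) ≈ 0.548812 ≈ 54.88%


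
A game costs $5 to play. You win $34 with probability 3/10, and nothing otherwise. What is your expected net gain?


E[gain] = (34-5)×3/10 + (-5)×7/10
= 87/10 - 7/2 = 26/5

Expected net gain = $26/5 ≈ $5.20


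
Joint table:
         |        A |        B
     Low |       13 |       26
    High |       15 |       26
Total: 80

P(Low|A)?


P(Low|A) = 13/(13+15) = 13/28

P = 13/28 ≈ 46.43%


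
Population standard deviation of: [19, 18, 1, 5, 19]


Mean = 62/5
  (19-62/5)²=1089/25
  (18-62/5)²=784/25
  (1-62/5)²=3249/25
  (5-62/5)²=1369/25
  (19-62/5)²=1089/25
Σ(x-μ)² = 1516/5
σ² = (1516/5)/5 = 1516/25

σ = √(1516/25) ≈ 7.7872


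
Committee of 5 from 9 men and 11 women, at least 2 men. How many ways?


Count by #men:
  2M,3W: C(9,2)×C(11,3)=5940
  3M,2W: C(9,3)×C(11,2)=4620
  4M,1W: C(9,4)×C(11,1)=1386
  5M,0W: C(9,5)×C(11,0)=126
Total = 12072

12072


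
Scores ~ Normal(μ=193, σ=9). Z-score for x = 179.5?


z = (x - μ)/σ = (179.5 - 193)/9 = -1.5

z = -1.5


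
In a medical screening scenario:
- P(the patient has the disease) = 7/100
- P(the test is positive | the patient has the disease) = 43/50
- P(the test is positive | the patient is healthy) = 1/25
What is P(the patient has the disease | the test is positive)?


Using Bayes' theorem:
P(A|B) = P(B|A)·P(A) / P(B)

P(the test is positive) = 43/50 × 7/100 + 1/25 × 93/100
= 301/5000 + 93/2500 = 487/5000

P(the patient has the disease|the test is positive) = (301/5000) / (487/5000) = 301/487

P(the patient has the disease|the test is positive) = 301/487 ≈ 61.81%


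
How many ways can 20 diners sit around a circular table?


Circular arrangements of 20 distinct objects: fix one position to break rotational symmetry.
(n-1)! = 19! = 121645100408832000

121645100408832000


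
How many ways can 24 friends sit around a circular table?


Circular arrangements of 24 distinct objects: fix one position to break rotational symmetry.
(n-1)! = 23! = 25852016738884976640000

25852016738884976640000


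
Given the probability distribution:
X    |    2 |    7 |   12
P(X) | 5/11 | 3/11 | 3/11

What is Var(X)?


E[X] = 67/11
E[X²] = 599/11
Var(X) = E[X²] - (E[X])² = 599/11 - 4489/121 = 2100/121

Var(X) = 2100/121 ≈ 17.3554


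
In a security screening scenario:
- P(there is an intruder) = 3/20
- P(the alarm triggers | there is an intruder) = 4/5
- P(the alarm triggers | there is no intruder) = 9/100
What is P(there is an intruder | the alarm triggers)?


Using Bayes' theorem:
P(A|B) = P(B|A)·P(A) / P(B)

P(the alarm triggers) = 4/5 × 3/20 + 9/100 × 17/20
= 3/25 + 153/2000 = 393/2000

P(there is an intruder|the alarm triggers) = (3/25) / (393/2000) = 80/131

P(there is an intruder|the alarm triggers) = 80/131 ≈ 61.07%


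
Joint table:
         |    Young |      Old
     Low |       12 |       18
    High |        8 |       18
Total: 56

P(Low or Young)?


P(Low∨Young) = P(Low) + P(Young) - P(Low∧Young)
= (30 + 20 - 12)/56 = 38/56 = 19/28

P = 19/28 ≈ 67.86%


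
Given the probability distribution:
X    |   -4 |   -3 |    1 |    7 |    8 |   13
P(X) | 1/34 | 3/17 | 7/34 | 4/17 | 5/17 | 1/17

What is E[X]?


E[X] = Σ x·P(X=x)
= (-4)×(1/34) + (-3)×(3/17) + (1)×(7/34) + (7)×(4/17) + (8)×(5/17) + (13)×(1/17)
= 147/34

E[X] = 147/34


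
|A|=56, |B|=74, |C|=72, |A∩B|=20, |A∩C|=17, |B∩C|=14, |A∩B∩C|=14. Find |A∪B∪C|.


|A∪B∪C| = 56+74+72-20-17-14+14 = 165

|A∪B∪C| = 165


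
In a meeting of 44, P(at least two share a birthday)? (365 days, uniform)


P(all different) = Π(365-i)/365 for i=0..43
= 0.067115
P(match) = 1 - 0.067115 = 0.932885

P ≈ 0.9329 ≈ 93.29%


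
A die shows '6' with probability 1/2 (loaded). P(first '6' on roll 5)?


Geometric: P(X=5) = (1-p)^(k-1)×p = (1/2)^4×1/2 = 1/32

P(X=5) = 1/32 ≈ 3.12%


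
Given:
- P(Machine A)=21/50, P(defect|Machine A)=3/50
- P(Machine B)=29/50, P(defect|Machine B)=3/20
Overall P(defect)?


P(B) = Σ P(B|Aᵢ)×P(Aᵢ)
  3/50×21/50 = 63/2500
  3/20×29/50 = 87/1000
Sum = 561/5000

P(defect) = 561/5000 ≈ 11.22%


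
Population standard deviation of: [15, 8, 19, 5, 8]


Mean = 55/5 = 11
  (15-11)²=16
  (8-11)²=9
  (19-11)²=64
  (5-11)²=36
  (8-11)²=9
Σ(x-μ)² = 134
σ² = 134/5

σ = √(134/5) ≈ 5.1769


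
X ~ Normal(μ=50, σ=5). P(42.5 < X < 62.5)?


z₁=(42.5-50)/5=-1.5, z₂=(62.5-50)/5=2.5
P = Φ(2.5) - Φ(-1.5) = 0.993790 - 0.066807 = 0.926983 ≈ 0.9270

P(42.5 < X < 62.5) ≈ 0.9270


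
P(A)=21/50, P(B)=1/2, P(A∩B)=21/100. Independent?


P(A)×P(B) = 21/100
P(A∩B) = 21/100
Equal ✓ → Independent

Yes, independent


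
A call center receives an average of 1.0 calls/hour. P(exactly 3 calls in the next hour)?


Poisson(λ=1.0): P(X=3) = e^(-λ)×λ^k/k!
= e^(-1.0) × 1.0^3 / 3!
≈ 0.3678794412 × 1 / 6 ≈ 0.061313

P(X=3) ≈ 0.061313 ≈ 6.13%


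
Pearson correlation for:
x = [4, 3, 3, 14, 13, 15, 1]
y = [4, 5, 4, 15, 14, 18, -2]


n=7, Σx=53, Σy=58, Σxy=703, Σx²=625, Σy²=806
r = (7×703 - 53×58)/√((7×625 - 53²)(7×806 - 58²))
= 1847/√(1566×2278) = 1847/√3567348 ≈ 1847/1888.7424 ≈ 0.9779

r ≈ 0.9779


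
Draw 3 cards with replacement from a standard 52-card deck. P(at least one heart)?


P(not a heart) = 39/52 = 3/4
P(none in 3 draws) = (3/4)^3 = 27/64
P(≥1 heart) = 1 - 27/64 = 37/64

P = 37/64 ≈ 57.81%


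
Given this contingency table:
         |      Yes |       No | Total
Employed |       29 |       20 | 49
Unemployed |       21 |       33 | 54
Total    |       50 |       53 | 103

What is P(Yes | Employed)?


P(Yes | Employed) = 29/(29+20) = 29/49

P(Yes|Employed) = 29/49 ≈ 59.18%


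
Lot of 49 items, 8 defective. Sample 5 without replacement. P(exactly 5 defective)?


Hypergeometric: C(8,5)×C(41,0)/C(49,5)
= 56×1/1906884 = 2/68103

P(X=5) = 2/68103 ≈ 0.00%


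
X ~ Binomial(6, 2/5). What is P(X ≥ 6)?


P(X ≥ 6) = Σ P(X=i) for i=6..6
P(X=6) = 64/15625
Sum = 64/15625

P(X ≥ 6) = 64/15625 ≈ 0.41%


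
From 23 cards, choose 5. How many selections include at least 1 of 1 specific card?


Complement: C(23,5) - C(22,5) = 33649 - 26334 = 7315

7315


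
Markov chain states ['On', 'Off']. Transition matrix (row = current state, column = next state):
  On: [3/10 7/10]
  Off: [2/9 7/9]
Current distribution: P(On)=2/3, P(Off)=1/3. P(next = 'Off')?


P(next=Off) = Σᵢ P(now=i)×P(i→Off)
= 2/3×7/10 + 1/3×7/9
= 7/15 + 7/27 = 98/135

P = 98/135 ≈ 0.7259


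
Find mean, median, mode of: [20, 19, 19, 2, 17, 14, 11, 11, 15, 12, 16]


Sorted: [2, 11, 11, 12, 14, 15, 16, 17, 19, 19, 20]
Mean = 156/11
Median = 15
Freq: {20: 1, 19: 2, 2: 1, 17: 1, 14: 1, 11: 2, 15: 1, 12: 1, 16: 1}
Mode: [11, 19]

Mean=156/11, Median=15, Mode=[11, 19]


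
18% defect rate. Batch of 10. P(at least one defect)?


P(all good) = (41/50)^10 = 13422659310152401/97656250000000000
P(≥1 defect) = 84233590689847599/97656250000000000

P = 84233590689847599/97656250000000000 ≈ 86.26%


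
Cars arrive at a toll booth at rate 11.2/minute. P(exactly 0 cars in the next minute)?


Poisson(λ=11.2): P(X=0) = e^(-λ)×λ^k/k!
= e^(-11.2) × 11.2^0 / 0!
≈ 1.367419607e-05 × 1 / 1 ≈ 0.000014

P(X=0) ≈ 0.000014 ≈ 0.00%


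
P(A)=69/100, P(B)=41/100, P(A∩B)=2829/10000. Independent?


P(A)×P(B) = 2829/10000
P(A∩B) = 2829/10000
Equal ✓ → Independent

Yes, independent


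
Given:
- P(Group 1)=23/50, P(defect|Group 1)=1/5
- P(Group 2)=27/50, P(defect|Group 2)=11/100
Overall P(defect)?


P(B) = Σ P(B|Aᵢ)×P(Aᵢ)
  1/5×23/50 = 23/250
  11/100×27/50 = 297/5000
Sum = 757/5000

P(defect) = 757/5000 ≈ 15.14%


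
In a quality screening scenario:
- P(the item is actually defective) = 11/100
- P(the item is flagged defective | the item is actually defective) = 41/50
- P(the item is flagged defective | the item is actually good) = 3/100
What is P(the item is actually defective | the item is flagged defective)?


Using Bayes' theorem:
P(A|B) = P(B|A)·P(A) / P(B)

P(the item is flagged defective) = 41/50 × 11/100 + 3/100 × 89/100
= 451/5000 + 267/10000 = 1169/10000

P(the item is actually defective|the item is flagged defective) = (451/5000) / (1169/10000) = 902/1169

P(the item is actually defective|the item is flagged defective) = 902/1169 ≈ 77.16%


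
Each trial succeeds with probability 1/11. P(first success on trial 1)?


Geometric: P(X=1) = (1-p)^(k-1)×p = (10/11)^0×1/11 = 1/11

P(X=1) = 1/11 ≈ 9.09%


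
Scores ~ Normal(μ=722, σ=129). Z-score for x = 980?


z = (x - μ)/σ = (980 - 722)/129 = 2.0

z = 2.0


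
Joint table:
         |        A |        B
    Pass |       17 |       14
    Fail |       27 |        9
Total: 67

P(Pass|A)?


P(Pass|A) = 17/(17+27) = 17/44

P = 17/44 ≈ 38.64%


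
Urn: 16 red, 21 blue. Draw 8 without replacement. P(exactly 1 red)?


Hypergeometric: C(16,1)×C(21,7)/C(37,8)
= 16×116280/38608020 = 608/12617

P(X=1) = 608/12617 ≈ 4.82%


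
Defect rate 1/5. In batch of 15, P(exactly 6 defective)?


Binomial: P(X=6) = C(15,6)×p^6×(1-p)^9
= 5005 × 1/15625 × 262144/1953125 = 262406144/6103515625

P(X=6) = 262406144/6103515625 ≈ 4.30%


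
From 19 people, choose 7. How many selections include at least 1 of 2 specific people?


Complement: C(19,7) - C(17,7) = 50388 - 19448 = 30940

30940


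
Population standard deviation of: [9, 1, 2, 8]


Mean = 20/4 = 5
  (9-5)²=16
  (1-5)²=16
  (2-5)²=9
  (8-5)²=9
Σ(x-μ)² = 50
σ² = 50/4 = 25/2

σ = √(25/2) ≈ 3.5355


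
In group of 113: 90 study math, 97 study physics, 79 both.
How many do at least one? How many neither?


|A∪B| = 90+97-79 = 108
Neither = 113-108 = 5

At least one: 108; Neither: 5


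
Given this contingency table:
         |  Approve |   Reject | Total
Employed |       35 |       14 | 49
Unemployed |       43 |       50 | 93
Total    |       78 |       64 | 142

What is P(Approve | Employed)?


P(Approve | Employed) = 35/(35+14) = 35/49 = 5/7

P(Approve|Employed) = 5/7 ≈ 71.43%


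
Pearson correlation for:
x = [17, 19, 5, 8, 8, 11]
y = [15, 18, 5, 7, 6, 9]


n=6, Σx=68, Σy=60, Σxy=825, Σx²=924, Σy²=740
r = (6×825 - 68×60)/√((6×924 - 68²)(6×740 - 60²))
= 870/√(920×840) = 870/√772800 ≈ 870/879.0904 ≈ 0.9897

r ≈ 0.9897


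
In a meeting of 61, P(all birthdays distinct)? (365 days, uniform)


P(all different) = Π(365-i)/365 for i=0..60
= (365/365)×(364/365)×...×(305/365)
= 0.004911

P ≈ 0.0049 ≈ 0.49%


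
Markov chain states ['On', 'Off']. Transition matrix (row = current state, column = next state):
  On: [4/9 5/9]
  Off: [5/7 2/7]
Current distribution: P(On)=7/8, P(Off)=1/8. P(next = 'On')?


P(next=On) = Σᵢ P(now=i)×P(i→On)
= 7/8×4/9 + 1/8×5/7
= 7/18 + 5/56 = 241/504

P = 241/504 ≈ 0.4782


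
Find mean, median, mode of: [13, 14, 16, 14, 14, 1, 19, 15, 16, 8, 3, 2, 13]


Sorted: [1, 2, 3, 8, 13, 13, 14, 14, 14, 15, 16, 16, 19]
Mean = 148/13
Median = 14
Freq: {13: 2, 14: 3, 16: 2, 1: 1, 19: 1, 15: 1, 8: 1, 3: 1, 2: 1}
Mode: [14]

Mean=148/13, Median=14, Mode=14


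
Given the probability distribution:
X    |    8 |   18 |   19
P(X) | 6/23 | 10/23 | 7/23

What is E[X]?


E[X] = Σ x·P(X=x)
= (8)×(6/23) + (18)×(10/23) + (19)×(7/23)
= 361/23

E[X] = 361/23


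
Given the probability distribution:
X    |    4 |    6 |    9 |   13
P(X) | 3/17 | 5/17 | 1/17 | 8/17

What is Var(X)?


E[X] = 155/17
E[X²] = 1661/17
Var(X) = E[X²] - (E[X])² = 1661/17 - 24025/289 = 4212/289

Var(X) = 4212/289 ≈ 14.5744


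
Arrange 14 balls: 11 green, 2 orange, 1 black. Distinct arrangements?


14!/(11!×2!×1!) = 1092

1092


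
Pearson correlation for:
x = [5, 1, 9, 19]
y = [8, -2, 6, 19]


n=4, Σx=34, Σy=31, Σxy=453, Σx²=468, Σy²=465
r = (4×453 - 34×31)/√((4×468 - 34²)(4×465 - 31²))
= 758/√(716×899) = 758/√643684 ≈ 758/802.2992 ≈ 0.9448

r ≈ 0.9448


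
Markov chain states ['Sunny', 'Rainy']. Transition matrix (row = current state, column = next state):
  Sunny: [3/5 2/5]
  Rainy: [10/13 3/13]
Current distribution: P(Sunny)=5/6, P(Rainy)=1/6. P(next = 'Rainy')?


P(next=Rainy) = Σᵢ P(now=i)×P(i→Rainy)
= 5/6×2/5 + 1/6×3/13
= 1/3 + 1/26 = 29/78

P = 29/78 ≈ 0.3718


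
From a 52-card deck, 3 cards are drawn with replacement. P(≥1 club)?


P(not a club) = 39/52 = 3/4
P(none in 3 draws) = (3/4)^3 = 27/64
P(≥1 club) = 1 - 27/64 = 37/64

P = 37/64 ≈ 57.81%


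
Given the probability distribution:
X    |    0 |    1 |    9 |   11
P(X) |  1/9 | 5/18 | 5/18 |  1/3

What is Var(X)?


E[X] = 58/9
E[X²] = 568/9
Var(X) = E[X²] - (E[X])² = 568/9 - 3364/81 = 1748/81

Var(X) = 1748/81 ≈ 21.5802


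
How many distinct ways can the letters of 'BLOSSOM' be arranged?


Letters: 7, freq: {'B': 1, 'L': 1, 'O': 2, 'S': 2, 'M': 1}
7!/(1!×1!×2!×2!×1!) = 5040/4 = 1260

1260


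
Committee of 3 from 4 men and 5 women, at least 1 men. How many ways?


Count by #men:
  1M,2W: C(4,1)×C(5,2)=40
  2M,1W: C(4,2)×C(5,1)=30
  3M,0W: C(4,3)×C(5,0)=4
Total = 74

74


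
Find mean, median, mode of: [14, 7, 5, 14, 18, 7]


Sorted: [5, 7, 7, 14, 14, 18]
Mean = 65/6
Median = 21/2
Freq: {14: 2, 7: 2, 5: 1, 18: 1}
Mode: [7, 14]

Mean=65/6, Median=21/2, Mode=[7, 14]


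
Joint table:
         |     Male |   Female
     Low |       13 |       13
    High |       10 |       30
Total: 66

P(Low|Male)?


P(Low|Male) = 13/(13+10) = 13/23

P = 13/23 ≈ 56.52%


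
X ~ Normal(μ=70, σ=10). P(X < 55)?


z = (55-70)/10 = -1.5
P(Z < -1.5) = 0.0668

P(X < 55) ≈ 0.0668


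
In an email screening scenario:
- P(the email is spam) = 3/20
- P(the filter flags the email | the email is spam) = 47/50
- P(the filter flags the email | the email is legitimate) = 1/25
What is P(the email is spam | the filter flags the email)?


Using Bayes' theorem:
P(A|B) = P(B|A)·P(A) / P(B)

P(the filter flags the email) = 47/50 × 3/20 + 1/25 × 17/20
= 141/1000 + 17/500 = 7/40

P(the email is spam|the filter flags the email) = (141/1000) / (7/40) = 141/175

P(the email is spam|the filter flags the email) = 141/175 ≈ 80.57%


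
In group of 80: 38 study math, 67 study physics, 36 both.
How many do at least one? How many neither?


|A∪B| = 38+67-36 = 69
Neither = 80-69 = 11

At least one: 69; Neither: 11


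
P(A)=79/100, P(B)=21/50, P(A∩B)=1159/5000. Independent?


P(A)×P(B) = 1659/5000
P(A∩B) = 1159/5000
Not equal → NOT independent

No, not independent


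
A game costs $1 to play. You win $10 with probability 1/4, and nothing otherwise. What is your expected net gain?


E[gain] = (10-1)×1/4 + (-1)×3/4
= 9/4 - 3/4 = 3/2

Expected net gain = $3/2 ≈ $1.50


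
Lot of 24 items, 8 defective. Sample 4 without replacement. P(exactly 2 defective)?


Hypergeometric: C(8,2)×C(16,2)/C(24,4)
= 28×120/10626 = 80/253

P(X=2) = 80/253 ≈ 31.62%


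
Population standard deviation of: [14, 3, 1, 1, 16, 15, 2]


Mean = 52/7
  (14-52/7)²=2116/49
  (3-52/7)²=961/49
  (1-52/7)²=2025/49
  (1-52/7)²=2025/49
  (16-52/7)²=3600/49
  (15-52/7)²=2809/49
  (2-52/7)²=1444/49
Σ(x-μ)² = 2140/7
σ² = (2140/7)/7 = 2140/49

σ = √(2140/49) ≈ 6.6086


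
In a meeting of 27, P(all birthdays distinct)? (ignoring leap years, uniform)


P(all different) = Π(365-i)/365 for i=0..26
= (365/365)×(364/365)×...×(339/365)
= 0.373141

P ≈ 0.3731 ≈ 37.31%


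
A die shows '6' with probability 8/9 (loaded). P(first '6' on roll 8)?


Geometric: P(X=8) = (1-p)^(k-1)×p = (1/9)^7×8/9 = 8/43046721

P(X=8) = 8/43046721 ≈ 0.00%


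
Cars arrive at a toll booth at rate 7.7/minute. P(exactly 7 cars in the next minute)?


Poisson(λ=7.7): P(X=7) = e^(-λ)×λ^k/k!
= e^(-7.7) × 7.7^7 / 7!
≈ 0.0004528271829 × 1604852.32669 / 5040 ≈ 0.144191

P(X=7) ≈ 0.144191 ≈ 14.42%


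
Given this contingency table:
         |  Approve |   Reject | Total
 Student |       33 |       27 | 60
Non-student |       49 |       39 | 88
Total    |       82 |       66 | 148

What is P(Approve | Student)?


P(Approve | Student) = 33/(33+27) = 33/60 = 11/20

P(Approve|Student) = 11/20 ≈ 55.00%


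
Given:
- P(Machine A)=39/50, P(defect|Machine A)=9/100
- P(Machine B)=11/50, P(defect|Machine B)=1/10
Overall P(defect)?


P(B) = Σ P(B|Aᵢ)×P(Aᵢ)
  9/100×39/50 = 351/5000
  1/10×11/50 = 11/500
Sum = 461/5000

P(defect) = 461/5000 ≈ 9.22%


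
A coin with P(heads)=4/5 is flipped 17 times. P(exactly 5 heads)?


Binomial: P(X=5) = C(17,5)×p^5×(1-p)^12
= 6188 × 1024/3125 × 1/244140625 = 6336512/762939453125

P(X=5) = 6336512/762939453125 ≈ 0.00%


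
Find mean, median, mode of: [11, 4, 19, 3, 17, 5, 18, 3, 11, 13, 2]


Sorted: [2, 3, 3, 4, 5, 11, 11, 13, 17, 18, 19]
Mean = 106/11
Median = 11
Freq: {11: 2, 4: 1, 19: 1, 3: 2, 17: 1, 5: 1, 18: 1, 13: 1, 2: 1}
Mode: [3, 11]

Mean=106/11, Median=11, Mode=[3, 11]


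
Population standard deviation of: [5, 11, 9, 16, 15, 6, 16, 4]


Mean = 82/8 = 41/4
  (5-41/4)²=441/16
  (11-41/4)²=9/16
  (9-41/4)²=25/16
  (16-41/4)²=529/16
  (15-41/4)²=361/16
  (6-41/4)²=289/16
  (16-41/4)²=529/16
  (4-41/4)²=625/16
Σ(x-μ)² = 351/2
σ² = (351/2)/8 = 351/16

σ = √(351/16) ≈ 4.6837


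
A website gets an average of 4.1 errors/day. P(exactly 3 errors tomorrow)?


Poisson(λ=4.1): P(X=3) = e^(-λ)×λ^k/k!
= e^(-4.1) × 4.1^3 / 3!
≈ 0.0165726754 × 68.921 / 6 ≈ 0.190368

P(X=3) ≈ 0.190368 ≈ 19.04%


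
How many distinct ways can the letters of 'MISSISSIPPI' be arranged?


Letters: 11, freq: {'M': 1, 'I': 4, 'S': 4, 'P': 2}
11!/(1!×4!×4!×2!) = 39916800/1152 = 34650

34650


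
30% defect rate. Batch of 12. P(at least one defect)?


P(all good) = (7/10)^12 = 13841287201/1000000000000
P(≥1 defect) = 986158712799/1000000000000

P = 986158712799/1000000000000 ≈ 98.62%


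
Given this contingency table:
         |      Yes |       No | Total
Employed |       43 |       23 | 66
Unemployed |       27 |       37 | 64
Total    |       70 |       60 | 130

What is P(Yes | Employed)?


P(Yes | Employed) = 43/(43+23) = 43/66

P(Yes|Employed) = 43/66 ≈ 65.15%


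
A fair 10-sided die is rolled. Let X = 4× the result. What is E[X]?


E[die] = (1+10)/2 = 11/2
E[X] = 4 × 11/2 = 22

E[X] = 22


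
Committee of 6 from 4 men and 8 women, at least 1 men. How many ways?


Count by #men:
  1M,5W: C(4,1)×C(8,5)=224
  2M,4W: C(4,2)×C(8,4)=420
  3M,3W: C(4,3)×C(8,3)=224
  4M,2W: C(4,4)×C(8,2)=28
Total = 896

896


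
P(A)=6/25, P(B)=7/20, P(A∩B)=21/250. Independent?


P(A)×P(B) = 21/250
P(A∩B) = 21/250
Equal ✓ → Independent

Yes, independent


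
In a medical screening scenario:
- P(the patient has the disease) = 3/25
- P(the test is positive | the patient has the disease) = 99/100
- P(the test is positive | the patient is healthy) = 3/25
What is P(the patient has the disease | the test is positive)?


Using Bayes' theorem:
P(A|B) = P(B|A)·P(A) / P(B)

P(the test is positive) = 99/100 × 3/25 + 3/25 × 22/25
= 297/2500 + 66/625 = 561/2500

P(the patient has the disease|the test is positive) = (297/2500) / (561/2500) = 9/17

P(the patient has the disease|the test is positive) = 9/17 ≈ 52.94%


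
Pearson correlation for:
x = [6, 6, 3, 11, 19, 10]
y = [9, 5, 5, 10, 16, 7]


n=6, Σx=55, Σy=52, Σxy=583, Σx²=663, Σy²=536
r = (6×583 - 55×52)/√((6×663 - 55²)(6×536 - 52²))
= 638/√(953×512) = 638/√487936 ≈ 638/698.5242 ≈ 0.9134

r ≈ 0.9134


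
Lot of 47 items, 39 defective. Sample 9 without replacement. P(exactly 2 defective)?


Hypergeometric: C(39,2)×C(8,7)/C(47,9)
= 741×8/1362649145 = 456/104819165

P(X=2) = 456/104819165 ≈ 0.00%


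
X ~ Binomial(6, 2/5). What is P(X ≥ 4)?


P(X ≥ 4) = Σ P(X=i) for i=4..6
P(X=4) = 432/3125
P(X=5) = 576/15625
P(X=6) = 64/15625
Sum = 112/625

P(X ≥ 4) = 112/625 ≈ 17.92%


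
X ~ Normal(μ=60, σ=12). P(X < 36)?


z = (36-60)/12 = -2.0
P(Z < -2.0) = 0.0228

P(X < 36) ≈ 0.0228


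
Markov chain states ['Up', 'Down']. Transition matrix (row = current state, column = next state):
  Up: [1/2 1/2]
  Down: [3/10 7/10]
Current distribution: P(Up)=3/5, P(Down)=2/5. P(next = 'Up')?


P(next=Up) = Σᵢ P(now=i)×P(i→Up)
= 3/5×1/2 + 2/5×3/10
= 3/10 + 3/25 = 21/50

P = 21/50 ≈ 0.4200


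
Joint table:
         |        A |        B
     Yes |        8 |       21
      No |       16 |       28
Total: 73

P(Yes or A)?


P(Yes∨A) = P(Yes) + P(A) - P(Yes∧A)
= (29 + 24 - 8)/73 = 45/73

P = 45/73 ≈ 61.64%
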